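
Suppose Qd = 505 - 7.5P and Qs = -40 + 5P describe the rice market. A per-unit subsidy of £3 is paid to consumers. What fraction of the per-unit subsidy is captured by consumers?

Consumer share = 0.4

Pre-subsidy: 505 - 7.5P = -40 + 5P gives P* = 43.6, Q* = 178.
With the rebate, buyers effectively pay Pb = Ps − 3, where Ps is the price sellers receive.
Demand in terms of Ps becomes Qd = 505 − 7.5(Ps − 3) = 527.5 - 7.5Ps. Setting this equal to supply: 527.5 - 7.5Ps = -40 + 5Ps, so Ps = 45.4.
Buyers pay Pb = 45.4 − 3 = 42.4; Q' = -40 + 5·45.4 = 187.
Buyers' price falls by P* − Pb = 43.6 − 42.4 = 1.2; sellers' price rises by Ps − P* = 45.4 − 43.6 = 1.8.
So consumers capture 1.2/3 = 0.4 of each unit of subsidy.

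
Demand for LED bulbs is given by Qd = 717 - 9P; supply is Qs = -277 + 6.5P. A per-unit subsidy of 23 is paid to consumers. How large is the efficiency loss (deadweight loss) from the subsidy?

Pre-subsidy: 717 - 9P = -277 + 6.5P gives P* = 1988/31, Q* = 4335/31.
With the rebate, buyers effectively pay Pb = Ps − 23, where Ps is the price sellers receive.
Demand in terms of Ps becomes Qd = 717 − 9(Ps − 23) = 924 - 9Ps. Setting this equal to supply: 924 - 9Ps = -277 + 6.5Ps, so Ps = 2402/31.
Buyers pay Pb = 2402/31 − 23 = 1689/31; Q' = -277 + 6.5·(2402/31) = 7026/31.
The subsidy expands output by 7026/31 − 4335/31 = 2691/31 past the efficient level; on those units the gap between marginal cost and willingness to pay runs from 0 up to 23.
DWL = ½ × 23 × 2691/31 = 61893/62.

Deadweight loss = 61893/62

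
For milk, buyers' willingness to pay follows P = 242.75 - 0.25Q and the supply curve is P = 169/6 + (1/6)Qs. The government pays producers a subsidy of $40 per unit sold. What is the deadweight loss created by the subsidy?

Deadweight loss = $1920

Pre-subsidy: 242.75 - 0.25Q = 169/6 + (1/6)Q gives Q* = 515 and P* = 114.
With the subsidy, sellers receive Ps = Pb + 40 for each unit, where Pb is the price buyers pay.
On the curves, Pb = 242.75 - 0.25Q and Ps = 169/6 + (1/6)Q; the wedge Ps − Pb = 40 gives 169/6 + (1/6)Q − (242.75 - 0.25Q) = 40, so Q' = 611.
Then Pb = 242.75 − 0.25·611 = 90 and Ps = 169/6 + (1/6)·611 = 130.
The subsidy expands output by 611 − 515 = 96 past the efficient level; on those units the gap between marginal cost and willingness to pay runs from 0 up to 40.
DWL = ½ × 40 × 96 = 1920.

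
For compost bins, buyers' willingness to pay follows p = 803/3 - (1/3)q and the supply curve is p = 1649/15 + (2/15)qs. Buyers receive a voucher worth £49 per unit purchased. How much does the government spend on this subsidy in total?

Government cost = £21707

Pre-subsidy: 803/3 - (1/3)q = 1649/15 + (2/15)q gives q* = 338 and p* = 155.
With the rebate, buyers effectively pay pb = ps − 49, where ps is the price sellers receive.
On the curves, pb = 803/3 - (1/3)q and ps = 1649/15 + (2/15)q; the wedge ps − pb = 49 gives 1649/15 + (2/15)q − (803/3 - (1/3)q) = 49, so q' = 443.
Then pb = 803/3 − (1/3)·443 = 120 and ps = 1649/15 + (2/15)·443 = 169.
Government outlay = subsidy × quantity = 49 × 443 = 21707.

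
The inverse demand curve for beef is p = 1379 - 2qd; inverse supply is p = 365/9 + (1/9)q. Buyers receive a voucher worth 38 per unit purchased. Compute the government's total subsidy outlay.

Government cost = 24776

Pre-subsidy: 1379 - 2q = 365/9 + (1/9)q gives q* = 634 and p* = 111.
With the rebate, buyers effectively pay pb = ps − 38, where ps is the price sellers receive.
On the curves, pb = 1379 - 2q and ps = 365/9 + (1/9)q; the wedge ps − pb = 38 gives 365/9 + (1/9)q − (1379 - 2q) = 38, so q' = 652.
Then pb = 1379 − 2·652 = 75 and ps = 365/9 + (1/9)·652 = 113.
Government outlay = subsidy × quantity = 38 × 652 = 24776.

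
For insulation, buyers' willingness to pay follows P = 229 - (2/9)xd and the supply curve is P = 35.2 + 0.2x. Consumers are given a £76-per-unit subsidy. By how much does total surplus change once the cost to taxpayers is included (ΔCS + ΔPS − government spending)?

Pre-subsidy: 229 - (2/9)x = 35.2 + 0.2x gives x* = 459 and P* = 127.
With the rebate, buyers effectively pay Pb = Ps − 76, where Ps is the price sellers receive.
On the curves, Pb = 229 - (2/9)x and Ps = 35.2 + 0.2x; the wedge Ps − Pb = 76 gives 35.2 + 0.2x − (229 - (2/9)x) = 76, so x' = 639.
Then Pb = 229 − (2/9)·639 = 87 and Ps = 35.2 + 0.2·639 = 163.
ΔCS = ½(459 + 639)(127 − 87) = 21960; ΔPS = ½(459 + 639)(163 − 127) = 19764.
Government spending = 76 × 639 = 48564.
Net change = 21960 + 19764 − 48564 = -6840. The loss equals the DWL triangle ½·76·180.

Net change in total surplus = -£6840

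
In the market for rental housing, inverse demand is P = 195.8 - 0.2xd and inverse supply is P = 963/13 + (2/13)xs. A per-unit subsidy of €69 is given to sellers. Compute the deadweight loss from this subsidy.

Pre-subsidy: 195.8 - 0.2x = 963/13 + (2/13)x gives x* = 344 and P* = 127.
With the subsidy, sellers receive Ps = Pb + 69 for each unit, where Pb is the price buyers pay.
On the curves, Pb = 195.8 - 0.2x and Ps = 963/13 + (2/13)x; the wedge Ps − Pb = 69 gives 963/13 + (2/13)x − (195.8 - 0.2x) = 69, so x' = 539.
Then Pb = 195.8 − 0.2·539 = 88 and Ps = 963/13 + (2/13)·539 = 157.
The subsidy expands output by 539 − 344 = 195 past the efficient level; on those units the gap between marginal cost and willingness to pay runs from 0 up to 69.
DWL = ½ × 69 × 195 = 6727.5.

Deadweight loss = €6727.5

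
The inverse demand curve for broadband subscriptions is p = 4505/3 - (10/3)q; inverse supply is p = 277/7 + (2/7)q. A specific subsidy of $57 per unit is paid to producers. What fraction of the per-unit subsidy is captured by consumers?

Pre-subsidy: 4505/3 - (10/3)q = 277/7 + (2/7)q gives q* = 404 and p* = 155.
With the subsidy, sellers receive ps = pb + 57 for each unit, where pb is the price buyers pay.
On the curves, pb = 4505/3 - (10/3)q and ps = 277/7 + (2/7)q; the wedge ps − pb = 57 gives 277/7 + (2/7)q − (4505/3 - (10/3)q) = 57, so q' = 419.75.
Then pb = 4505/3 − (10/3)·419.75 = 102.5 and ps = 277/7 + (2/7)·419.75 = 159.5.
Buyers' price falls by p* − pb = 155 − 102.5 = 52.5; sellers' price rises by ps − p* = 159.5 − 155 = 4.5.
So consumers capture 52.5/57 = 35/38 of each unit of subsidy.

Consumer share = 35/38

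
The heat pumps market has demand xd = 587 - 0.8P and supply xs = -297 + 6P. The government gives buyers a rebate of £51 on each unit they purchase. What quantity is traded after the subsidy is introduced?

Pre-subsidy: 587 - 0.8P = -297 + 6P gives P* = 130, x* = 483.
With the rebate, buyers effectively pay Pb = Ps − 51, where Ps is the price sellers receive.
Demand in terms of Ps becomes xd = 587 − 0.8(Ps − 51) = 627.8 - 0.8Ps. Setting this equal to supply: 627.8 - 0.8Ps = -297 + 6Ps, so Ps = 136.
Buyers pay Pb = 136 − 51 = 85; x' = -297 + 6·136 = 519.

x' = 519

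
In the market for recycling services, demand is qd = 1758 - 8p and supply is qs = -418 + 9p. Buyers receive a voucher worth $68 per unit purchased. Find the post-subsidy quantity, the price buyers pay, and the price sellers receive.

q' = 1022; buyers pay $92; sellers receive $160

Pre-subsidy: 1758 - 8p = -418 + 9p gives p* = 128, q* = 734.
With the rebate, buyers effectively pay pb = ps − 68, where ps is the price sellers receive.
Demand in terms of ps becomes qd = 1758 − 8(ps − 68) = 2302 - 8ps. Setting this equal to supply: 2302 - 8ps = -418 + 9ps, so ps = 160.
Buyers pay pb = 160 − 68 = 92; q' = -418 + 9·160 = 1022.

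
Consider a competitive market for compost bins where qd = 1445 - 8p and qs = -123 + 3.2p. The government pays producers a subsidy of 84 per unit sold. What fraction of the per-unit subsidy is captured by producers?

Producer share = 5/7

Pre-subsidy: 1445 - 8p = -123 + 3.2p gives p* = 140, q* = 325.
With the subsidy, sellers receive ps = pb + 84 for each unit, where pb is the price buyers pay.
Supply in terms of pb becomes qs = -123 + 3.2(pb + 84) = 145.8 + 3.2pb. Setting this equal to demand: 1445 - 8pb = 145.8 + 3.2pb, so pb = 116.
Sellers receive ps = 116 + 84 = 200; q' = 1445 − 8·116 = 517.
Buyers' price falls by p* − pb = 140 − 116 = 24; sellers' price rises by ps − p* = 200 − 140 = 60.
So producers capture 60/84 = 5/7 of each unit of subsidy.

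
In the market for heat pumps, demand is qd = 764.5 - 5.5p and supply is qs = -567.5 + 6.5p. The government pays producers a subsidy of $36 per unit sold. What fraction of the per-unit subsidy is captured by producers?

Pre-subsidy: 764.5 - 5.5p = -567.5 + 6.5p gives p* = 111, q* = 154.
With the subsidy, sellers receive ps = pb + 36 for each unit, where pb is the price buyers pay.
Supply in terms of pb becomes qs = -567.5 + 6.5(pb + 36) = -333.5 + 6.5pb. Setting this equal to demand: 764.5 - 5.5pb = -333.5 + 6.5pb, so pb = 91.5.
Sellers receive ps = 91.5 + 36 = 127.5; q' = 764.5 − 5.5·91.5 = 261.25.
Buyers' price falls by p* − pb = 111 − 91.5 = 19.5; sellers' price rises by ps − p* = 127.5 − 111 = 16.5.
So producers capture 16.5/36 = 11/24 of each unit of subsidy.

Producer share = 11/24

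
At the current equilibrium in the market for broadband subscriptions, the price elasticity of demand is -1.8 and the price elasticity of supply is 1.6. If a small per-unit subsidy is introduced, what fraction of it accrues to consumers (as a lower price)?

Consumer share = 8/17

For a small subsidy around the equilibrium, the benefit split depends on the relative slopes, which at a point are proportional to the elasticities.
Buyer share = εs/(εs + |εd|) = 1.6/(1.6 + 1.8) = 8/17; seller share = |εd|/(εs + |εd|) = 9/17.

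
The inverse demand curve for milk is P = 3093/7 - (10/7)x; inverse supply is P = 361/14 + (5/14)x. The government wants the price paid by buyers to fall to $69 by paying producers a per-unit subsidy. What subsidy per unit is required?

At a buyer price of 69, quantity demanded is 309.3 − 0.7·69 = 261.
Sellers supply 261 only when they receive Ps = 361/14 + (5/14)·261 = 119.
s = Ps − Pb = 119 − 69 = 50.

Required subsidy s = $50 per unit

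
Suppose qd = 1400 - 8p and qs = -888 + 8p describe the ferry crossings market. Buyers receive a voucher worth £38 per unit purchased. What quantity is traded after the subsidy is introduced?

Pre-subsidy: 1400 - 8p = -888 + 8p gives p* = 143, q* = 256.
With the rebate, buyers effectively pay pb = ps − 38, where ps is the price sellers receive.
Demand in terms of ps becomes qd = 1400 − 8(ps − 38) = 1704 - 8ps. Setting this equal to supply: 1704 - 8ps = -888 + 8ps, so ps = 162.
Buyers pay pb = 162 − 38 = 124; q' = -888 + 8·162 = 408.

q' = 408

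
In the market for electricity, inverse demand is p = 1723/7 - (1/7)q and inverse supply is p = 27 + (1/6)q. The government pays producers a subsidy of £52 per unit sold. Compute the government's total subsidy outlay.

Government cost = £45552

Pre-subsidy: 1723/7 - (1/7)q = 27 + (1/6)q gives q* = 708 and p* = 145.
With the subsidy, sellers receive ps = pb + 52 for each unit, where pb is the price buyers pay.
On the curves, pb = 1723/7 - (1/7)q and ps = 27 + (1/6)q; the wedge ps − pb = 52 gives 27 + (1/6)q − (1723/7 - (1/7)q) = 52, so q' = 876.
Then pb = 1723/7 − (1/7)·876 = 121 and ps = 27 + (1/6)·876 = 173.
Government outlay = subsidy × quantity = 52 × 876 = 45552.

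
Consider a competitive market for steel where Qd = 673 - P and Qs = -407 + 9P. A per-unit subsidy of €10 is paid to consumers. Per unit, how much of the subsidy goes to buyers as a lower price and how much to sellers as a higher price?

Buyers gain €9 per unit; sellers gain €1 per unit

Pre-subsidy: 673 - P = -407 + 9P gives P* = 108, Q* = 565.
With the rebate, buyers effectively pay Pb = Ps − 10, where Ps is the price sellers receive.
Demand in terms of Ps becomes Qd = 673 − 1(Ps − 10) = 683 - Ps. Setting this equal to supply: 683 - Ps = -407 + 9Ps, so Ps = 109.
Buyers pay Pb = 109 − 10 = 99; Q' = -407 + 9·109 = 574.
Buyers' price falls by P* − Pb = 108 − 99 = 9; sellers' price rises by Ps − P* = 109 − 108 = 1.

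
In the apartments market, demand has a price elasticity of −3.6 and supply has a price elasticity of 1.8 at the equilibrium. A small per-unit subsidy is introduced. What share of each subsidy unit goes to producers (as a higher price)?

For a small subsidy around the equilibrium, the benefit split depends on the relative slopes, which at a point are proportional to the elasticities.
Buyer share = εs/(εs + |εd|) = 1.8/(1.8 + 3.6) = 1/3; seller share = |εd|/(εs + |εd|) = 2/3.
So producers capture 2/3 of the subsidy.

Producer share = 2/3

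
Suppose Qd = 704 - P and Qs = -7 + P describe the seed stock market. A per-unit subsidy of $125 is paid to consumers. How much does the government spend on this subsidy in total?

Pre-subsidy: 704 - P = -7 + P gives P* = 355.5, Q* = 348.5.
With the rebate, buyers effectively pay Pb = Ps − 125, where Ps is the price sellers receive.
Demand in terms of Ps becomes Qd = 704 − 1(Ps − 125) = 829 - Ps. Setting this equal to supply: 829 - Ps = -7 + Ps, so Ps = 418.
Buyers pay Pb = 418 − 125 = 293; Q' = -7 + 1·418 = 411.
Government outlay = subsidy × quantity = 125 × 411 = 51375.

Government cost = $51375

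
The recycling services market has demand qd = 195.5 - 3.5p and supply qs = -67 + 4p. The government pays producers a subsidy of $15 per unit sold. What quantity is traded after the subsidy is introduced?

Pre-subsidy: 195.5 - 3.5p = -67 + 4p gives p* = 35, q* = 73.
With the subsidy, sellers receive ps = pb + 15 for each unit, where pb is the price buyers pay.
Supply in terms of pb becomes qs = -67 + 4(pb + 15) = -7 + 4pb. Setting this equal to demand: 195.5 - 3.5pb = -7 + 4pb, so pb = 27.
Sellers receive ps = 27 + 15 = 42; q' = 195.5 − 3.5·27 = 101.

q' = 101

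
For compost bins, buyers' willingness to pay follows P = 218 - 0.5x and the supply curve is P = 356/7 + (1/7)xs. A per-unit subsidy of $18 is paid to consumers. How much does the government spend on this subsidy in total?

Pre-subsidy: 218 - 0.5x = 356/7 + (1/7)x gives x* = 260 and P* = 88.
With the rebate, buyers effectively pay Pb = Ps − 18, where Ps is the price sellers receive.
On the curves, Pb = 218 - 0.5x and Ps = 356/7 + (1/7)x; the wedge Ps − Pb = 18 gives 356/7 + (1/7)x − (218 - 0.5x) = 18, so x' = 288.
Then Pb = 218 − 0.5·288 = 74 and Ps = 356/7 + (1/7)·288 = 92.
Government outlay = subsidy × quantity = 18 × 288 = 5184.

Government cost = $5184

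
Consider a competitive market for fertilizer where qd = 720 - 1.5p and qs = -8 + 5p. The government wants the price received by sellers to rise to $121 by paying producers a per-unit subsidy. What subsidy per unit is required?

Required subsidy s = $39 per unit

At a seller price of 121, quantity supplied is -8 + 5·121 = 597.
Buyers absorb 597 only when they pay pb with 720 − 1.5·pb = 597, i.e. pb = 82.
s = ps − pb = 121 − 82 = 39.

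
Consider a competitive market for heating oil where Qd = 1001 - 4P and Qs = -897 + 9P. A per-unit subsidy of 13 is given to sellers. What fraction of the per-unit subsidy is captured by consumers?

Pre-subsidy: 1001 - 4P = -897 + 9P gives P* = 146, Q* = 417.
With the subsidy, sellers receive Ps = Pb + 13 for each unit, where Pb is the price buyers pay.
Supply in terms of Pb becomes Qs = -897 + 9(Pb + 13) = -780 + 9Pb. Setting this equal to demand: 1001 - 4Pb = -780 + 9Pb, so Pb = 137.
Sellers receive Ps = 137 + 13 = 150; Q' = 1001 − 4·137 = 453.
Buyers' price falls by P* − Pb = 146 − 137 = 9; sellers' price rises by Ps − P* = 150 − 146 = 4.
So consumers capture 9/13 = 9/13 of each unit of subsidy.

Consumer share = 9/13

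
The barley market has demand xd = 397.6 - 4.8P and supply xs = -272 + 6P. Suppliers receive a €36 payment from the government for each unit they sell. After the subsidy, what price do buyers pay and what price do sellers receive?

Buyers pay €42; sellers receive €78

Pre-subsidy: 397.6 - 4.8P = -272 + 6P gives P* = 62, x* = 100.
With the subsidy, sellers receive Ps = Pb + 36 for each unit, where Pb is the price buyers pay.
Supply in terms of Pb becomes xs = -272 + 6(Pb + 36) = -56 + 6Pb. Setting this equal to demand: 397.6 - 4.8Pb = -56 + 6Pb, so Pb = 42.
Sellers receive Ps = 42 + 36 = 78; x' = 397.6 − 4.8·42 = 196.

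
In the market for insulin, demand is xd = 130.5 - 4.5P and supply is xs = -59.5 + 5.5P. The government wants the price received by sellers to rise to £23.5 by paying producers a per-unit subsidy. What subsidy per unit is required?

At a seller price of 23.5, quantity supplied is -59.5 + 5.5·23.5 = 69.75.
Buyers absorb 69.75 only when they pay Pb with 130.5 − 4.5·Pb = 69.75, i.e. Pb = 13.5.
s = Ps − Pb = 23.5 − 13.5 = 10.

Required subsidy s = £10 per unit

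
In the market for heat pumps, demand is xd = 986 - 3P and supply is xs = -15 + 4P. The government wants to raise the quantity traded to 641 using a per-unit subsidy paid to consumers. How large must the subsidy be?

At x = 641, invert demand for the buyer price: Pb = (986 − 641)/3 = 115; invert supply for the seller price: Ps = (641 − (-15))/4 = 164.
The subsidy must fill the gap: s = Ps − Pb = 164 − 115 = 49.

Required subsidy s = 49 per unit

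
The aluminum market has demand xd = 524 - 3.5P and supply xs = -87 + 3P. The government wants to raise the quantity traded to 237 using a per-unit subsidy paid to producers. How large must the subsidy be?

Required subsidy s = 26 per unit

At x = 237, invert demand for the buyer price: Pb = (524 − 237)/3.5 = 82; invert supply for the seller price: Ps = (237 − (-87))/3 = 108.
The subsidy must fill the gap: s = Ps − Pb = 108 − 82 = 26.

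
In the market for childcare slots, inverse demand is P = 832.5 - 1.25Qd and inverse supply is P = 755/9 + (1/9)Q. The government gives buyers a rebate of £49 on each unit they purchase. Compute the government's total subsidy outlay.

Government cost = £28714

Pre-subsidy: 832.5 - 1.25Q = 755/9 + (1/9)Q gives Q* = 550 and P* = 145.
With the rebate, buyers effectively pay Pb = Ps − 49, where Ps is the price sellers receive.
On the curves, Pb = 832.5 - 1.25Q and Ps = 755/9 + (1/9)Q; the wedge Ps − Pb = 49 gives 755/9 + (1/9)Q − (832.5 - 1.25Q) = 49, so Q' = 586.
Then Pb = 832.5 − 1.25·586 = 100 and Ps = 755/9 + (1/9)·586 = 149.
Government outlay = subsidy × quantity = 49 × 586 = 28714.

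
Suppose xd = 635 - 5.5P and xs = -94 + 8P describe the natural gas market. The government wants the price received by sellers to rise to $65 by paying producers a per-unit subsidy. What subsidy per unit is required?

At a seller price of 65, quantity supplied is -94 + 8·65 = 426.
Buyers absorb 426 only when they pay Pb with 635 − 5.5·Pb = 426, i.e. Pb = 38.
s = Ps − Pb = 65 − 38 = 27.

Required subsidy s = $27 per unit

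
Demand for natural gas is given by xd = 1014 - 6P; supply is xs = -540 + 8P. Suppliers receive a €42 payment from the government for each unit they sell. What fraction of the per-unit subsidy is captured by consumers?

Pre-subsidy: 1014 - 6P = -540 + 8P gives P* = 111, x* = 348.
With the subsidy, sellers receive Ps = Pb + 42 for each unit, where Pb is the price buyers pay.
Supply in terms of Pb becomes xs = -540 + 8(Pb + 42) = -204 + 8Pb. Setting this equal to demand: 1014 - 6Pb = -204 + 8Pb, so Pb = 87.
Sellers receive Ps = 87 + 42 = 129; x' = 1014 − 6·87 = 492.
Buyers' price falls by P* − Pb = 111 − 87 = 24; sellers' price rises by Ps − P* = 129 − 111 = 18.
So consumers capture 24/42 = 4/7 of each unit of subsidy.

Consumer share = 4/7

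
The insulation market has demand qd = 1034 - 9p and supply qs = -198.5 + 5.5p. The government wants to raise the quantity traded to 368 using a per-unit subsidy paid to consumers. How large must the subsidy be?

At q = 368, invert demand for the buyer price: pb = (1034 − 368)/9 = 74; invert supply for the seller price: ps = (368 − (-198.5))/5.5 = 103.
The subsidy must fill the gap: s = ps − pb = 103 − 74 = 29.

Required subsidy s = 29 per unit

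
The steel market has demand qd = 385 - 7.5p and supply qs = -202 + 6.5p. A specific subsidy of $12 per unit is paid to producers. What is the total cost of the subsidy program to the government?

Government cost = 9435/7

Pre-subsidy: 385 - 7.5p = -202 + 6.5p gives p* = 587/14, q* = 1975/28.
With the subsidy, sellers receive ps = pb + 12 for each unit, where pb is the price buyers pay.
Supply in terms of pb becomes qs = -202 + 6.5(pb + 12) = -124 + 6.5pb. Setting this equal to demand: 385 - 7.5pb = -124 + 6.5pb, so pb = 509/14.
Sellers receive ps = 509/14 + 12 = 677/14; q' = 385 − 7.5·(509/14) = 3145/28.
Government outlay = subsidy × quantity = 12 × 3145/28 = 9435/7.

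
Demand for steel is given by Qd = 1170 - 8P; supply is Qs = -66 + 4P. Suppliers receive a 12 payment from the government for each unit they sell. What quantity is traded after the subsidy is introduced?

Q' = 378

Pre-subsidy: 1170 - 8P = -66 + 4P gives P* = 103, Q* = 346.
With the subsidy, sellers receive Ps = Pb + 12 for each unit, where Pb is the price buyers pay.
Supply in terms of Pb becomes Qs = -66 + 4(Pb + 12) = -18 + 4Pb. Setting this equal to demand: 1170 - 8Pb = -18 + 4Pb, so Pb = 99.
Sellers receive Ps = 99 + 12 = 111; Q' = 1170 − 8·99 = 378.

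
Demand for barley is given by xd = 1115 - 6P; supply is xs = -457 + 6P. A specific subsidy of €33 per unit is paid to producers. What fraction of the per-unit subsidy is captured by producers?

Producer share = 0.5

Pre-subsidy: 1115 - 6P = -457 + 6P gives P* = 131, x* = 329.
With the subsidy, sellers receive Ps = Pb + 33 for each unit, where Pb is the price buyers pay.
Supply in terms of Pb becomes xs = -457 + 6(Pb + 33) = -259 + 6Pb. Setting this equal to demand: 1115 - 6Pb = -259 + 6Pb, so Pb = 114.5.
Sellers receive Ps = 114.5 + 33 = 147.5; x' = 1115 − 6·114.5 = 428.
Buyers' price falls by P* − Pb = 131 − 114.5 = 16.5; sellers' price rises by Ps − P* = 147.5 − 131 = 16.5.
So producers capture 16.5/33 = 0.5 of each unit of subsidy.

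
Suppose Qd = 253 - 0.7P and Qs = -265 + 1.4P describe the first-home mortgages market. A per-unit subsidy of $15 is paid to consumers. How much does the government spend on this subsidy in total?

Government cost = $1310

Pre-subsidy: 253 - 0.7P = -265 + 1.4P gives P* = 740/3, Q* = 241/3.
With the rebate, buyers effectively pay Pb = Ps − 15, where Ps is the price sellers receive.
Demand in terms of Ps becomes Qd = 253 − 0.7(Ps − 15) = 263.5 - 0.7Ps. Setting this equal to supply: 263.5 - 0.7Ps = -265 + 1.4Ps, so Ps = 755/3.
Buyers pay Pb = 755/3 − 15 = 710/3; Q' = -265 + 1.4·(755/3) = 262/3.
Government outlay = subsidy × quantity = 15 × 262/3 = 1310.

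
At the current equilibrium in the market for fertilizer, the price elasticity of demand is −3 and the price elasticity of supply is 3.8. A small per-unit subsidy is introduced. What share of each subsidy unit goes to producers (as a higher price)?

Producer share = 15/34

For a small subsidy around the equilibrium, the benefit split depends on the relative slopes, which at a point are proportional to the elasticities.
Buyer share = εs/(εs + |εd|) = 3.8/(3.8 + 3) = 19/34; seller share = |εd|/(εs + |εd|) = 15/34.
So producers capture 15/34 of the subsidy.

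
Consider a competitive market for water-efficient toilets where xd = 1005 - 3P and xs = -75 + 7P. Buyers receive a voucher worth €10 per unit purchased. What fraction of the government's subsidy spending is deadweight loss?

DWL / government spending = 7/468

Pre-subsidy: 1005 - 3P = -75 + 7P gives P* = 108, x* = 681.
With the rebate, buyers effectively pay Pb = Ps − 10, where Ps is the price sellers receive.
Demand in terms of Ps becomes xd = 1005 − 3(Ps − 10) = 1035 - 3Ps. Setting this equal to supply: 1035 - 3Ps = -75 + 7Ps, so Ps = 111.
Buyers pay Pb = 111 − 10 = 101; x' = -75 + 7·111 = 702.
ΔCS = ½(681 + 702)(108 − 101) = 4840.5; ΔPS = ½(681 + 702)(111 − 108) = 2074.5.
Government spending = 10 × 702 = 7020.
DWL = ½ × 10 × (702 − 681) = 105; fraction = 105 / 7020 = 7/468.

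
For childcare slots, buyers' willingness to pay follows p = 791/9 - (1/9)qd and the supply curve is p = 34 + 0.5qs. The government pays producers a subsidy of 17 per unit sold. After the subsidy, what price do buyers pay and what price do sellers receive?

Buyers pay 75; sellers receive 92

Pre-subsidy: 791/9 - (1/9)q = 34 + 0.5q gives q* = 970/11 and p* = 859/11.
With the subsidy, sellers receive ps = pb + 17 for each unit, where pb is the price buyers pay.
On the curves, pb = 791/9 - (1/9)q and ps = 34 + 0.5q; the wedge ps − pb = 17 gives 34 + 0.5q − (791/9 - (1/9)q) = 17, so q' = 116.
Then pb = 791/9 − (1/9)·116 = 75 and ps = 34 + 0.5·116 = 92.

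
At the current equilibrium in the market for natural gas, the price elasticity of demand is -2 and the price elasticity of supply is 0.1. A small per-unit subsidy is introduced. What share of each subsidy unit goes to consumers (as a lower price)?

Consumer share = 1/21

For a small subsidy around the equilibrium, the benefit split depends on the relative slopes, which at a point are proportional to the elasticities.
Buyer share = εs/(εs + |εd|) = 0.1/(0.1 + 2) = 1/21; seller share = |εd|/(εs + |εd|) = 20/21.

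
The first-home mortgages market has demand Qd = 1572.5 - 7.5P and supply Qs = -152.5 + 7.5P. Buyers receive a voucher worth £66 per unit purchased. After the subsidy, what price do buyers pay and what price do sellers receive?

Buyers pay £82; sellers receive £148

Pre-subsidy: 1572.5 - 7.5P = -152.5 + 7.5P gives P* = 115, Q* = 710.
With the rebate, buyers effectively pay Pb = Ps − 66, where Ps is the price sellers receive.
Demand in terms of Ps becomes Qd = 1572.5 − 7.5(Ps − 66) = 2067.5 - 7.5Ps. Setting this equal to supply: 2067.5 - 7.5Ps = -152.5 + 7.5Ps, so Ps = 148.
Buyers pay Pb = 148 − 66 = 82; Q' = -152.5 + 7.5·148 = 957.5.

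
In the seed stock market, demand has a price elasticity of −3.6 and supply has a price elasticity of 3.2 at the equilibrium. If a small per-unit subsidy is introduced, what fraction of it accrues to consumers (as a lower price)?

Consumer share = 8/17

For a small subsidy around the equilibrium, the benefit split depends on the relative slopes, which at a point are proportional to the elasticities.
Buyer share = εs/(εs + |εd|) = 3.2/(3.2 + 3.6) = 8/17; seller share = |εd|/(εs + |εd|) = 9/17.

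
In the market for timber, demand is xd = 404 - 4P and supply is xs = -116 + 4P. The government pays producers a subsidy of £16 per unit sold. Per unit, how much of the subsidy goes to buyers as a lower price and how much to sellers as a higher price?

Buyers gain £8 per unit; sellers gain £8 per unit

Pre-subsidy: 404 - 4P = -116 + 4P gives P* = 65, x* = 144.
With the subsidy, sellers receive Ps = Pb + 16 for each unit, where Pb is the price buyers pay.
Supply in terms of Pb becomes xs = -116 + 4(Pb + 16) = -52 + 4Pb. Setting this equal to demand: 404 - 4Pb = -52 + 4Pb, so Pb = 57.
Sellers receive Ps = 57 + 16 = 73; x' = 404 − 4·57 = 176.
Buyers' price falls by P* − Pb = 65 − 57 = 8; sellers' price rises by Ps − P* = 73 − 65 = 8.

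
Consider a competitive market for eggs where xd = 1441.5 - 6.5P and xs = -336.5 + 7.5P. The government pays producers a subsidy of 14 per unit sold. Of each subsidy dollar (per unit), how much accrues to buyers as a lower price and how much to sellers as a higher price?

Pre-subsidy: 1441.5 - 6.5P = -336.5 + 7.5P gives P* = 127, x* = 616.
With the subsidy, sellers receive Ps = Pb + 14 for each unit, where Pb is the price buyers pay.
Supply in terms of Pb becomes xs = -336.5 + 7.5(Pb + 14) = -231.5 + 7.5Pb. Setting this equal to demand: 1441.5 - 6.5Pb = -231.5 + 7.5Pb, so Pb = 119.5.
Sellers receive Ps = 119.5 + 14 = 133.5; x' = 1441.5 − 6.5·119.5 = 664.75.
Buyers' price falls by P* − Pb = 127 − 119.5 = 7.5; sellers' price rises by Ps − P* = 133.5 − 127 = 6.5.

Buyers gain 7.5 per unit; sellers gain 6.5 per unit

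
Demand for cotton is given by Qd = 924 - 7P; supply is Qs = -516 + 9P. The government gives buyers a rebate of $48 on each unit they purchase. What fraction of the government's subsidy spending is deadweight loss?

Pre-subsidy: 924 - 7P = -516 + 9P gives P* = 90, Q* = 294.
With the rebate, buyers effectively pay Pb = Ps − 48, where Ps is the price sellers receive.
Demand in terms of Ps becomes Qd = 924 − 7(Ps − 48) = 1260 - 7Ps. Setting this equal to supply: 1260 - 7Ps = -516 + 9Ps, so Ps = 111.
Buyers pay Pb = 111 − 48 = 63; Q' = -516 + 9·111 = 483.
ΔCS = ½(294 + 483)(90 − 63) = 10489.5; ΔPS = ½(294 + 483)(111 − 90) = 8158.5.
Government spending = 48 × 483 = 23184.
DWL = ½ × 48 × (483 − 294) = 4536; fraction = 4536 / 23184 = 9/46.

DWL / government spending = 9/46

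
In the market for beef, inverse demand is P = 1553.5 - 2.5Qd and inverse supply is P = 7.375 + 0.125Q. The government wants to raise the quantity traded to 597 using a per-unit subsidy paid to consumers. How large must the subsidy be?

At Q = 597, from the demand curve buyers pay Pb = 1553.5 − 2.5·597 = 61; from the supply curve sellers need Ps = 7.375 + 0.125·597 = 82.
The subsidy must fill the gap: s = Ps − Pb = 82 − 61 = 21.

Required subsidy s = 21 per unit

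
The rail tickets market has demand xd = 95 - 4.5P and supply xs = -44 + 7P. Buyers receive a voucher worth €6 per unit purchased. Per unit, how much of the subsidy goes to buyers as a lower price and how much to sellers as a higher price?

Pre-subsidy: 95 - 4.5P = -44 + 7P gives P* = 278/23, x* = 934/23.
With the rebate, buyers effectively pay Pb = Ps − 6, where Ps is the price sellers receive.
Demand in terms of Ps becomes xd = 95 − 4.5(Ps − 6) = 122 - 4.5Ps. Setting this equal to supply: 122 - 4.5Ps = -44 + 7Ps, so Ps = 332/23.
Buyers pay Pb = 332/23 − 6 = 194/23; x' = -44 + 7·(332/23) = 1312/23.
Buyers' price falls by P* − Pb = 278/23 − 194/23 = 84/23; sellers' price rises by Ps − P* = 332/23 − 278/23 = 54/23.

Buyers gain 84/23 per unit; sellers gain 54/23 per unit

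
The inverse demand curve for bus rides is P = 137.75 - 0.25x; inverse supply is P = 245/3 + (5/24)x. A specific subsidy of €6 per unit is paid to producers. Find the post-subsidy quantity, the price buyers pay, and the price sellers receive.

Pre-subsidy: 137.75 - 0.25x = 245/3 + (5/24)x gives x* = 1346/11 and P* = 4715/44.
With the subsidy, sellers receive Ps = Pb + 6 for each unit, where Pb is the price buyers pay.
On the curves, Pb = 137.75 - 0.25x and Ps = 245/3 + (5/24)x; the wedge Ps − Pb = 6 gives 245/3 + (5/24)x − (137.75 - 0.25x) = 6, so x' = 1490/11.
Then Pb = 137.75 − 0.25·(1490/11) = 4571/44 and Ps = 245/3 + (5/24)·(1490/11) = 4835/44.

x' = 1490/11; buyers pay 4571/44; sellers receive 4835/44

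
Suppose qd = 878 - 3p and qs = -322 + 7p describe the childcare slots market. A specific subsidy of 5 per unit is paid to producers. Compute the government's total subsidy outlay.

Government cost = 2642.5

Pre-subsidy: 878 - 3p = -322 + 7p gives p* = 120, q* = 518.
With the subsidy, sellers receive ps = pb + 5 for each unit, where pb is the price buyers pay.
Supply in terms of pb becomes qs = -322 + 7(pb + 5) = -287 + 7pb. Setting this equal to demand: 878 - 3pb = -287 + 7pb, so pb = 116.5.
Sellers receive ps = 116.5 + 5 = 121.5; q' = 878 − 3·116.5 = 528.5.
Government outlay = subsidy × quantity = 5 × 528.5 = 2642.5.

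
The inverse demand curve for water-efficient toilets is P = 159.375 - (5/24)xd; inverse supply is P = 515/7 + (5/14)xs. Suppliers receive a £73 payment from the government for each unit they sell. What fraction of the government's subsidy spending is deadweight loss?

Pre-subsidy: 159.375 - (5/24)x = 515/7 + (5/14)x gives x* = 2883/19 and P* = 4855/38.
With the subsidy, sellers receive Ps = Pb + 73 for each unit, where Pb is the price buyers pay.
On the curves, Pb = 159.375 - (5/24)x and Ps = 515/7 + (5/14)x; the wedge Ps − Pb = 73 gives 515/7 + (5/14)x − (159.375 - (5/24)x) = 73, so x' = 26679/95.
Then Pb = 159.375 − (5/24)·(26679/95) = 3833/38 and Ps = 515/7 + (5/14)·(26679/95) = 6607/38.
ΔCS = ½(2883/19 + 26679/95)(4855/38 − 3833/38) = 10499517/1805; ΔPS = ½(2883/19 + 26679/95)(6607/38 − 4855/38) = 17999172/1805.
Government spending = 73 × 26679/95 = 1947567/95.
DWL = ½ × 73 × (26679/95 − 2883/19) = 447636/95; fraction = (447636/95) / (1947567/95) = 2044/8893.

DWL / government spending = 2044/8893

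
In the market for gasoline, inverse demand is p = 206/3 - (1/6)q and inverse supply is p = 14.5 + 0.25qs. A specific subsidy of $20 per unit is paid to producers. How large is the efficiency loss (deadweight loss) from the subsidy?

Pre-subsidy: 206/3 - (1/6)q = 14.5 + 0.25q gives q* = 130 and p* = 47.
With the subsidy, sellers receive ps = pb + 20 for each unit, where pb is the price buyers pay.
On the curves, pb = 206/3 - (1/6)q and ps = 14.5 + 0.25q; the wedge ps − pb = 20 gives 14.5 + 0.25q − (206/3 - (1/6)q) = 20, so q' = 178.
Then pb = 206/3 − (1/6)·178 = 39 and ps = 14.5 + 0.25·178 = 59.
The subsidy expands output by 178 − 130 = 48 past the efficient level; on those units the gap between marginal cost and willingness to pay runs from 0 up to 20.
DWL = ½ × 20 × 48 = 480.

Deadweight loss = $480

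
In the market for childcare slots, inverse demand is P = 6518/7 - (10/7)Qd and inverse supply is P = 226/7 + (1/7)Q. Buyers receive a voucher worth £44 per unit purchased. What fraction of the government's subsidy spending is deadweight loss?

DWL / government spending = 7/300

Pre-subsidy: 6518/7 - (10/7)Q = 226/7 + (1/7)Q gives Q* = 572 and P* = 114.
With the rebate, buyers effectively pay Pb = Ps − 44, where Ps is the price sellers receive.
On the curves, Pb = 6518/7 - (10/7)Q and Ps = 226/7 + (1/7)Q; the wedge Ps − Pb = 44 gives 226/7 + (1/7)Q − (6518/7 - (10/7)Q) = 44, so Q' = 600.
Then Pb = 6518/7 − (10/7)·600 = 74 and Ps = 226/7 + (1/7)·600 = 118.
ΔCS = ½(572 + 600)(114 − 74) = 23440; ΔPS = ½(572 + 600)(118 − 114) = 2344.
Government spending = 44 × 600 = 26400.
DWL = ½ × 44 × (600 − 572) = 616; fraction = 616 / 26400 = 7/300.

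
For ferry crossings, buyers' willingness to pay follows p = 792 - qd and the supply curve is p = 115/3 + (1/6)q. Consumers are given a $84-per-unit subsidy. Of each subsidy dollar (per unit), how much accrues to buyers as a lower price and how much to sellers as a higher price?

Buyers gain $72 per unit; sellers gain $12 per unit

Pre-subsidy: 792 - q = 115/3 + (1/6)q gives q* = 646 and p* = 146.
With the rebate, buyers effectively pay pb = ps − 84, where ps is the price sellers receive.
On the curves, pb = 792 - q and ps = 115/3 + (1/6)q; the wedge ps − pb = 84 gives 115/3 + (1/6)q − (792 - q) = 84, so q' = 718.
Then pb = 792 − 1·718 = 74 and ps = 115/3 + (1/6)·718 = 158.
Buyers' price falls by p* − pb = 146 − 74 = 72; sellers' price rises by ps − p* = 158 − 146 = 12.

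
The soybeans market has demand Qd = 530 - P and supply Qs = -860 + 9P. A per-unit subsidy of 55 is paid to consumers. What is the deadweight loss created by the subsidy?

Deadweight loss = 1361.25

Pre-subsidy: 530 - P = -860 + 9P gives P* = 139, Q* = 391.
With the rebate, buyers effectively pay Pb = Ps − 55, where Ps is the price sellers receive.
Demand in terms of Ps becomes Qd = 530 − 1(Ps − 55) = 585 - Ps. Setting this equal to supply: 585 - Ps = -860 + 9Ps, so Ps = 144.5.
Buyers pay Pb = 144.5 − 55 = 89.5; Q' = -860 + 9·144.5 = 440.5.
The subsidy expands output by 440.5 − 391 = 49.5 past the efficient level; on those units the gap between marginal cost and willingness to pay runs from 0 up to 55.
DWL = ½ × 55 × 49.5 = 1361.25.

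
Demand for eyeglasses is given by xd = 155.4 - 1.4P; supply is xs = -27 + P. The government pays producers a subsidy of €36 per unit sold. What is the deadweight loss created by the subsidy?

Pre-subsidy: 155.4 - 1.4P = -27 + P gives P* = 76, x* = 49.
With the subsidy, sellers receive Ps = Pb + 36 for each unit, where Pb is the price buyers pay.
Supply in terms of Pb becomes xs = -27 + 1(Pb + 36) = 9 + Pb. Setting this equal to demand: 155.4 - 1.4Pb = 9 + Pb, so Pb = 61.
Sellers receive Ps = 61 + 36 = 97; x' = 155.4 − 1.4·61 = 70.
The subsidy expands output by 70 − 49 = 21 past the efficient level; on those units the gap between marginal cost and willingness to pay runs from 0 up to 36.
DWL = ½ × 36 × 21 = 378.

Deadweight loss = €378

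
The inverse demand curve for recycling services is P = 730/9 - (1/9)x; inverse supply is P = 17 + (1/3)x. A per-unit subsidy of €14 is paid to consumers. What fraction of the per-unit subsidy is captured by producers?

Producer share = 0.75

Pre-subsidy: 730/9 - (1/9)x = 17 + (1/3)x gives x* = 144.25 and P* = 781/12.
With the rebate, buyers effectively pay Pb = Ps − 14, where Ps is the price sellers receive.
On the curves, Pb = 730/9 - (1/9)x and Ps = 17 + (1/3)x; the wedge Ps − Pb = 14 gives 17 + (1/3)x − (730/9 - (1/9)x) = 14, so x' = 175.75.
Then Pb = 730/9 − (1/9)·175.75 = 739/12 and Ps = 17 + (1/3)·175.75 = 907/12.
Buyers' price falls by P* − Pb = 781/12 − 739/12 = 3.5; sellers' price rises by Ps − P* = 907/12 − 781/12 = 10.5.
So producers capture 10.5/14 = 0.75 of each unit of subsidy.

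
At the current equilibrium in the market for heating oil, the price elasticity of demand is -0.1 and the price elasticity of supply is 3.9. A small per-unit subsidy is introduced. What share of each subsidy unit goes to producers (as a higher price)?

For a small subsidy around the equilibrium, the benefit split depends on the relative slopes, which at a point are proportional to the elasticities.
Buyer share = εs/(εs + |εd|) = 3.9/(3.9 + 0.1) = 0.975; seller share = |εd|/(εs + |εd|) = 0.025.
So producers capture 0.025 of the subsidy.

Producer share = 0.025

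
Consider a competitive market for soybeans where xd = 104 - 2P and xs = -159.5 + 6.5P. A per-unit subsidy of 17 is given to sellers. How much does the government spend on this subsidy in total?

Pre-subsidy: 104 - 2P = -159.5 + 6.5P gives P* = 31, x* = 42.
With the subsidy, sellers receive Ps = Pb + 17 for each unit, where Pb is the price buyers pay.
Supply in terms of Pb becomes xs = -159.5 + 6.5(Pb + 17) = -49 + 6.5Pb. Setting this equal to demand: 104 - 2Pb = -49 + 6.5Pb, so Pb = 18.
Sellers receive Ps = 18 + 17 = 35; x' = 104 − 2·18 = 68.
Government outlay = subsidy × quantity = 17 × 68 = 1156.

Government cost = 1156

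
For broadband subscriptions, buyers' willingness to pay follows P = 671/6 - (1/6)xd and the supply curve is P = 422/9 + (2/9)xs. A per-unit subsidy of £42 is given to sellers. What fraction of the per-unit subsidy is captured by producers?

Pre-subsidy: 671/6 - (1/6)x = 422/9 + (2/9)x gives x* = 167 and P* = 84.
With the subsidy, sellers receive Ps = Pb + 42 for each unit, where Pb is the price buyers pay.
On the curves, Pb = 671/6 - (1/6)x and Ps = 422/9 + (2/9)x; the wedge Ps − Pb = 42 gives 422/9 + (2/9)x − (671/6 - (1/6)x) = 42, so x' = 275.
Then Pb = 671/6 − (1/6)·275 = 66 and Ps = 422/9 + (2/9)·275 = 108.
Buyers' price falls by P* − Pb = 84 − 66 = 18; sellers' price rises by Ps − P* = 108 − 84 = 24.
So producers capture 24/42 = 4/7 of each unit of subsidy.

Producer share = 4/7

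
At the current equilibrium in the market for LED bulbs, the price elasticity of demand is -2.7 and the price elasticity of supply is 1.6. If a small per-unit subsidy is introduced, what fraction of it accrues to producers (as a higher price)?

Producer share = 27/43

For a small subsidy around the equilibrium, the benefit split depends on the relative slopes, which at a point are proportional to the elasticities.
Buyer share = εs/(εs + |εd|) = 1.6/(1.6 + 2.7) = 16/43; seller share = |εd|/(εs + |εd|) = 27/43.
So producers capture 27/43 of the subsidy.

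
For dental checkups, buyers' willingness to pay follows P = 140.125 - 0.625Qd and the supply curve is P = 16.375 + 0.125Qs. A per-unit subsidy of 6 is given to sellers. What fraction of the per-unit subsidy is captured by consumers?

Pre-subsidy: 140.125 - 0.625Q = 16.375 + 0.125Q gives Q* = 165 and P* = 37.
With the subsidy, sellers receive Ps = Pb + 6 for each unit, where Pb is the price buyers pay.
On the curves, Pb = 140.125 - 0.625Q and Ps = 16.375 + 0.125Q; the wedge Ps − Pb = 6 gives 16.375 + 0.125Q − (140.125 - 0.625Q) = 6, so Q' = 173.
Then Pb = 140.125 − 0.625·173 = 32 and Ps = 16.375 + 0.125·173 = 38.
Buyers' price falls by P* − Pb = 37 − 32 = 5; sellers' price rises by Ps − P* = 38 − 37 = 1.
So consumers capture 5/6 = 5/6 of each unit of subsidy.

Consumer share = 5/6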